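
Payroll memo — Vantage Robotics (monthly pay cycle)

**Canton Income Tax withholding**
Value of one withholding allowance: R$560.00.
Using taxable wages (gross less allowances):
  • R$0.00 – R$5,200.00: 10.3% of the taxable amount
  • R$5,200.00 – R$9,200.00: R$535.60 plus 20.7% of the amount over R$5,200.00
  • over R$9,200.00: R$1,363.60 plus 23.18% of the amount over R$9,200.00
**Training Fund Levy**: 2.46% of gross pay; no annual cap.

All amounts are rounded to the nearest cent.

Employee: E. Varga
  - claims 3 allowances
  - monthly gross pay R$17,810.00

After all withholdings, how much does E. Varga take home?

R$14,401.90

Canton Income Tax: taxable = R$17,810.00 − 3×R$560.00 = R$16,130.00
  R$1,363.60 + 23.18% × (R$16,130.00 − R$9,200.00) = R$1,363.60 + 23.18% × R$6,930.00 = R$2,969.97
Training Fund Levy: 2.46% × R$17,810.00 = R$438.13
Total withheld: R$2,969.97 + R$438.13 = R$3,408.10
Net pay: R$17,810.00 − R$3,408.10 = R$14,401.90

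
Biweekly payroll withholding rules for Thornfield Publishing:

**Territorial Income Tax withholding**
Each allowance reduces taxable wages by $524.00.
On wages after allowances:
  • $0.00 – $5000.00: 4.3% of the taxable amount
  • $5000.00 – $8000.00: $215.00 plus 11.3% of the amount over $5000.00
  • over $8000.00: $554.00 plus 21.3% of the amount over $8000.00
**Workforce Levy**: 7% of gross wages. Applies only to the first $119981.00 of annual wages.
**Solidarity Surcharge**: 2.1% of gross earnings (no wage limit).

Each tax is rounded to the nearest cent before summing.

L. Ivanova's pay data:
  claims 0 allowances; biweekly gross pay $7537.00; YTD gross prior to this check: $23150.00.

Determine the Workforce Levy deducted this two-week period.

$527.59

Workforce Levy: 7% × $7537.00 = $527.59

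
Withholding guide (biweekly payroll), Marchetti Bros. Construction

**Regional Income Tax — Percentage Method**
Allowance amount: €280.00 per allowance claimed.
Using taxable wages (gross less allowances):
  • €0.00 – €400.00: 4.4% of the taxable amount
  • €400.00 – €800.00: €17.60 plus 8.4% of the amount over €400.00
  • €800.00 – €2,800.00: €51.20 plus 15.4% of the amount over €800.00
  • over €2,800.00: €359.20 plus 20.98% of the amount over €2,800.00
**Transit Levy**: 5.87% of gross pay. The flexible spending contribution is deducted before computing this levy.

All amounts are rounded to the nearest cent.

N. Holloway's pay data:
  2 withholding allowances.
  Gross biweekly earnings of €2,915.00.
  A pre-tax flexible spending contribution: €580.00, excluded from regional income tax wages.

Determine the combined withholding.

Regional Income Tax: taxable = €2,915.00 − €580.00 − 2×€280.00 = €1,775.00
  €51.20 + 15.4% × (€1,775.00 − €800.00) = €51.20 + 15.4% × €975.00 = €201.35
Transit Levy: 5.87% × €2,335.00 = €137.06
Total: €201.35 + €137.06 = €338.41

€338.41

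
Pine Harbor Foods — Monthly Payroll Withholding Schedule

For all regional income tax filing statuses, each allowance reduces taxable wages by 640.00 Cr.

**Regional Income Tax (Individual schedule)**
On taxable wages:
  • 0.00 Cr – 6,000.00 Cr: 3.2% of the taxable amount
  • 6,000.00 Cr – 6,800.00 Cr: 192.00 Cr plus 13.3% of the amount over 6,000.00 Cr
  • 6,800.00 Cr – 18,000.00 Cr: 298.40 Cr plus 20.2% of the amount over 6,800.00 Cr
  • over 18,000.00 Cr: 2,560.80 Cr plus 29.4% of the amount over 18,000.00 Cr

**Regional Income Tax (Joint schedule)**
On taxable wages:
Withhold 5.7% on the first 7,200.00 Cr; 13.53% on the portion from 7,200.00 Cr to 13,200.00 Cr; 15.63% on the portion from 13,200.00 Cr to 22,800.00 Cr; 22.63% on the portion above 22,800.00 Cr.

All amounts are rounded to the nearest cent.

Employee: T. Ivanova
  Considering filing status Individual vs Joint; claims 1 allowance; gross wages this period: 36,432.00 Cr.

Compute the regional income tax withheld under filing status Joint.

Regional Income Tax (Joint): taxable = 36,432.00 Cr − 1×640.00 Cr = 35,792.00 Cr
  2,722.68 Cr + 22.63% × (35,792.00 Cr − 22,800.00 Cr) = 2,722.68 Cr + 22.63% × 12,992.00 Cr = 5,662.77 Cr

5,662.77 Cr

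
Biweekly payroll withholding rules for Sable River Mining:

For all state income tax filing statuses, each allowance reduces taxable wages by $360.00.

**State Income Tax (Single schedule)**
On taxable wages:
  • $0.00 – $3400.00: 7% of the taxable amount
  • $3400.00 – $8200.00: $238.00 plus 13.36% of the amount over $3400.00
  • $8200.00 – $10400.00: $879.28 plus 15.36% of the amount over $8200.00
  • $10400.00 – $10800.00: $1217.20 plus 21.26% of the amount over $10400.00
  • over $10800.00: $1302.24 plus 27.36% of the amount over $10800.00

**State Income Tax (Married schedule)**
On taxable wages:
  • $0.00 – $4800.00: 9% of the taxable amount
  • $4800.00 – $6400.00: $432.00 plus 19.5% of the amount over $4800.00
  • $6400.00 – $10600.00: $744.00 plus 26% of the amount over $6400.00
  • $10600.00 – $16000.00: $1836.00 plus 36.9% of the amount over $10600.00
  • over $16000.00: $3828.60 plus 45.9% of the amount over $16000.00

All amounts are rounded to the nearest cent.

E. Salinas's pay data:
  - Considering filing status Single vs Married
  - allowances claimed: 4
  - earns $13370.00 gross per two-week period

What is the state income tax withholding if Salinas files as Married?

State Income Tax (Married): taxable = $13370.00 − 4×$360.00 = $11930.00
  $1836.00 + 36.9% × ($11930.00 − $10600.00) = $1836.00 + 36.9% × $1330.00 = $2326.77

$2326.77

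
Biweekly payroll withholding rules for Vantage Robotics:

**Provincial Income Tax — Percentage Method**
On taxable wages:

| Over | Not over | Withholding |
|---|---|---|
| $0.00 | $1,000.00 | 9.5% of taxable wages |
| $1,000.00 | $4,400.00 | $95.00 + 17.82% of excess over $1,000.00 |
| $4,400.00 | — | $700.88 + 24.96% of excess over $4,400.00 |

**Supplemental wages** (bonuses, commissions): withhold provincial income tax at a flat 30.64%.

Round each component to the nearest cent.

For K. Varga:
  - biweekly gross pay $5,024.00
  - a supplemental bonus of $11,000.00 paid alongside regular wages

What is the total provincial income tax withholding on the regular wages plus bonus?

$4,227.03

Provincial Income Tax: taxable = $5,024.00
  $700.88 + 24.96% × ($5,024.00 − $4,400.00) = $700.88 + 24.96% × $624.00 = $856.63
Supplemental (30.64% flat on bonus): 30.64% × $11,000.00 = $3,370.40
Total provincial income tax: $856.63 + $3,370.40 = $4,227.03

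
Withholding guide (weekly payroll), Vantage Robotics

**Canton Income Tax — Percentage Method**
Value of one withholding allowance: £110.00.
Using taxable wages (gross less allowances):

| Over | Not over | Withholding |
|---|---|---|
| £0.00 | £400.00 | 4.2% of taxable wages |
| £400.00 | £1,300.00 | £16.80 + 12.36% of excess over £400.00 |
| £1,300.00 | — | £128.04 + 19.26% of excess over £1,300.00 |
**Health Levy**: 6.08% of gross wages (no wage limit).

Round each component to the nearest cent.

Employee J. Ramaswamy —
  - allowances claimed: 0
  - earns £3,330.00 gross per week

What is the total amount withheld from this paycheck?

£721.48

Canton Income Tax: taxable = £3,330.00
  £128.04 + 19.26% × (£3,330.00 − £1,300.00) = £128.04 + 19.26% × £2,030.00 = £519.02
Health Levy: 6.08% × £3,330.00 = £202.46
Total: £519.02 + £202.46 = £721.48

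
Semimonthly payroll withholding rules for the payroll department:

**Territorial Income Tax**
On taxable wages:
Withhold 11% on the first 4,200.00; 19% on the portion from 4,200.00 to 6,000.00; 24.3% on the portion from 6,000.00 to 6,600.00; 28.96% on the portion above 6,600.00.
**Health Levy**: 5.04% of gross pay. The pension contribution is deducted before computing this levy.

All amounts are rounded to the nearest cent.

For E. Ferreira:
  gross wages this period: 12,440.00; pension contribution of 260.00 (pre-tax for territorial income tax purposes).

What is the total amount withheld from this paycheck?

Territorial Income Tax: taxable = 12,440.00 − 260.00 = 12,180.00
  949.80 + 28.96% × (12,180.00 − 6,600.00) = 949.80 + 28.96% × 5,580.00 = 2,565.77
Health Levy: 5.04% × 12,180.00 = 613.87
Total: 2,565.77 + 613.87 = 3,179.64

3,179.64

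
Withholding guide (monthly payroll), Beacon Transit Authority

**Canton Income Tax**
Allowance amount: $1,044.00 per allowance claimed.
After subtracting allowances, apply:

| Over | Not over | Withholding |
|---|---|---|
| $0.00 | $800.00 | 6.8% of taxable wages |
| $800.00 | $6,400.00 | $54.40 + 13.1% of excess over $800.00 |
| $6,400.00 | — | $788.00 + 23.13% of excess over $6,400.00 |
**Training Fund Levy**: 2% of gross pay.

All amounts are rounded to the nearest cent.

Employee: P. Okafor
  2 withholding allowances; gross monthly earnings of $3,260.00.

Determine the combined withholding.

$168.33

Canton Income Tax: taxable = $3,260.00 − 2×$1,044.00 = $1,172.00
  $54.40 + 13.1% × ($1,172.00 − $800.00) = $54.40 + 13.1% × $372.00 = $103.13
Training Fund Levy: 2% × $3,260.00 = $65.20
Total: $103.13 + $65.20 = $168.33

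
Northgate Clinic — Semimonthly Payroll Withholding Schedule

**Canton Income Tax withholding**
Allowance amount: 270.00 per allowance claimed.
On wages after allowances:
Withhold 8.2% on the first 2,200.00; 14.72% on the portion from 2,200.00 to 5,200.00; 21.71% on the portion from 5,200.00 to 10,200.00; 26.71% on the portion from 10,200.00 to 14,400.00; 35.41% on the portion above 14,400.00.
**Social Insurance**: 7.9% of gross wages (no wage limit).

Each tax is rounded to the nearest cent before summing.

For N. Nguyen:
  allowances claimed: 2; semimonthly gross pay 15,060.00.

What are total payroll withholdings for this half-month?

4,061.55

Canton Income Tax: taxable = 15,060.00 − 2×270.00 = 14,520.00
  2,829.32 + 35.41% × (14,520.00 − 14,400.00) = 2,829.32 + 35.41% × 120.00 = 2,871.81
Social Insurance: 7.9% × 15,060.00 = 1,189.74
Total: 2,871.81 + 1,189.74 = 4,061.55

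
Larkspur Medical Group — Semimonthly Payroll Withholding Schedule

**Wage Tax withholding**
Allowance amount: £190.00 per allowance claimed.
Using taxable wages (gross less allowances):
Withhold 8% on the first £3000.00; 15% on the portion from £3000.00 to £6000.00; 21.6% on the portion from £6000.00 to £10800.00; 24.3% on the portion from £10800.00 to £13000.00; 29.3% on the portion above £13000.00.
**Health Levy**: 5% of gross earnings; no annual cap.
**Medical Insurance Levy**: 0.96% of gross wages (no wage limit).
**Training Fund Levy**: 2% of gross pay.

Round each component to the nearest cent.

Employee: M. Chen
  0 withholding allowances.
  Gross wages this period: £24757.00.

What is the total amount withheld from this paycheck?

Wage Tax: taxable = £24757.00
  £2261.40 + 29.3% × (£24757.00 − £13000.00) = £2261.40 + 29.3% × £11757.00 = £5706.20
Health Levy: 5% × £24757.00 = £1237.85
Medical Insurance Levy: 0.96% × £24757.00 = £237.67
Training Fund Levy: 2% × £24757.00 = £495.14
Total: £5706.20 + £1237.85 + £237.67 + £495.14 = £7676.86

£7676.86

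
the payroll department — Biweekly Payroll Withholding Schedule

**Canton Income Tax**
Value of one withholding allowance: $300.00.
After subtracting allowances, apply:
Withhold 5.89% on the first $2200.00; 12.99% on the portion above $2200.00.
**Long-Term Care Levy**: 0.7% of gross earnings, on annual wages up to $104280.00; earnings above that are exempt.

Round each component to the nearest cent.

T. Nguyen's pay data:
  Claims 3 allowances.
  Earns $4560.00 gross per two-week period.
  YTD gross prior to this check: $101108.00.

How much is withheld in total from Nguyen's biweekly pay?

$341.43

Canton Income Tax: taxable = $4560.00 − 3×$300.00 = $3660.00
  $129.58 + 12.99% × ($3660.00 − $2200.00) = $129.58 + 12.99% × $1460.00 = $319.23
Long-Term Care Levy: cap $104280.00 − YTD $101108.00 = $3172.00 subject; 0.7% × $3172.00 = $22.20
Total: $319.23 + $22.20 = $341.43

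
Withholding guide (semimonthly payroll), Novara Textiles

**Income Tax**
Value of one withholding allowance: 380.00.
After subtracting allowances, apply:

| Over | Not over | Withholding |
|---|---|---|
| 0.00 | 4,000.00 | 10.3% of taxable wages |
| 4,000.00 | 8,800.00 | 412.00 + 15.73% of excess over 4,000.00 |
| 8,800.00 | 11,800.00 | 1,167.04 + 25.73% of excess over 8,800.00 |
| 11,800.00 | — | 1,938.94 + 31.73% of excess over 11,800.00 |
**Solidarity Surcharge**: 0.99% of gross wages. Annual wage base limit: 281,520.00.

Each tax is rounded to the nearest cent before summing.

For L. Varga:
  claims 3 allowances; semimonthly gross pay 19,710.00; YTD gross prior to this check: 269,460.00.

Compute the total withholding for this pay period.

Income Tax: taxable = 19,710.00 − 3×380.00 = 18,570.00
  1,938.94 + 31.73% × (18,570.00 − 11,800.00) = 1,938.94 + 31.73% × 6,770.00 = 4,087.06
Solidarity Surcharge: cap 281,520.00 − YTD 269,460.00 = 12,060.00 subject; 0.99% × 12,060.00 = 119.39
Total: 4,087.06 + 119.39 = 4,206.45

4,206.45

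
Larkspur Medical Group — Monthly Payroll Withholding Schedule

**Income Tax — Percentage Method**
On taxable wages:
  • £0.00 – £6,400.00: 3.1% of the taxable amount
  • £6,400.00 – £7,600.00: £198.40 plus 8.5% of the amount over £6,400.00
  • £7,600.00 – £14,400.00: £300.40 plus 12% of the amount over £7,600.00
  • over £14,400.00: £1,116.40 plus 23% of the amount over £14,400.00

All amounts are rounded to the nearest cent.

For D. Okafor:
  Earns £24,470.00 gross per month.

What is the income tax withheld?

£3,432.50

Income Tax: taxable = £24,470.00
  £1,116.40 + 23% × (£24,470.00 − £14,400.00) = £1,116.40 + 23% × £10,070.00 = £3,432.50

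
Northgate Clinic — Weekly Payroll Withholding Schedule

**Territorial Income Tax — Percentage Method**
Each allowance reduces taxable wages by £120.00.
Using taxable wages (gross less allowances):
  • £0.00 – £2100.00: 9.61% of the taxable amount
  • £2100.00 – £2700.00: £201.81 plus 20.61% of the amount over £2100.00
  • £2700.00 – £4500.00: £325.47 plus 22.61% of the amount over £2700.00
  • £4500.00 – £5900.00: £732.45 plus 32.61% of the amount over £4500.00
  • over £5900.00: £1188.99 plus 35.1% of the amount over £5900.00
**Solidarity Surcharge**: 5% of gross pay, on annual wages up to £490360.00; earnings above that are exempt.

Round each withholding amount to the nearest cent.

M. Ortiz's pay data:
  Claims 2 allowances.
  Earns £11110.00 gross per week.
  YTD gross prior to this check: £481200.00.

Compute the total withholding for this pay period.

£3391.46

Territorial Income Tax: taxable = £11110.00 − 2×£120.00 = £10870.00
  £1188.99 + 35.1% × (£10870.00 − £5900.00) = £1188.99 + 35.1% × £4970.00 = £2933.46
Solidarity Surcharge: cap £490360.00 − YTD £481200.00 = £9160.00 subject; 5% × £9160.00 = £458.00
Total: £2933.46 + £458.00 = £3391.46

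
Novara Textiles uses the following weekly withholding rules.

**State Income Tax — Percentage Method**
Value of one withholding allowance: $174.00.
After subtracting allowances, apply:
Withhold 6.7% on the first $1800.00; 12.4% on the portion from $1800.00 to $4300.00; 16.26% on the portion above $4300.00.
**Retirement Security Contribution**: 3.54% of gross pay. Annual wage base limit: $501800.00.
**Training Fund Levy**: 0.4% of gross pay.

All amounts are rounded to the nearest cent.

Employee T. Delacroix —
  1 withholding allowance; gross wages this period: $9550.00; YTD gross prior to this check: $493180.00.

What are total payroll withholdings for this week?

State Income Tax: taxable = $9550.00 − 1×$174.00 = $9376.00
  $430.60 + 16.26% × ($9376.00 − $4300.00) = $430.60 + 16.26% × $5076.00 = $1255.96
Retirement Security Contribution: cap $501800.00 − YTD $493180.00 = $8620.00 subject; 3.54% × $8620.00 = $305.15
Training Fund Levy: 0.4% × $9550.00 = $38.20
Total: $1255.96 + $305.15 + $38.20 = $1599.31

$1599.31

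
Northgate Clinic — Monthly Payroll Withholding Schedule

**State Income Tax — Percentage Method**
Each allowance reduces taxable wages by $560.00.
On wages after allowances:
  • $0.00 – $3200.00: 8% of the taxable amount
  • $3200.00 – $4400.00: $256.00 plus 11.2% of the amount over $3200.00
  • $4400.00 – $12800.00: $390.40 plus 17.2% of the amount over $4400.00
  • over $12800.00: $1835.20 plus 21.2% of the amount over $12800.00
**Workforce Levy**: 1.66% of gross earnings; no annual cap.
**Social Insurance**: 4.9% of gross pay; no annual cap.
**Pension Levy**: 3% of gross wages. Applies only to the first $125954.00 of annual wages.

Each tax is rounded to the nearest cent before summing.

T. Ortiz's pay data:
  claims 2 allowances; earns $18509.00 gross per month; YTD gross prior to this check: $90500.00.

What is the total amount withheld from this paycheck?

State Income Tax: taxable = $18509.00 − 2×$560.00 = $17389.00
  $1835.20 + 21.2% × ($17389.00 − $12800.00) = $1835.20 + 21.2% × $4589.00 = $2808.07
Workforce Levy: 1.66% × $18509.00 = $307.25
Social Insurance: 4.9% × $18509.00 = $906.94
Pension Levy: 3% × $18509.00 = $555.27
Total: $2808.07 + $307.25 + $906.94 + $555.27 = $4577.53

$4577.53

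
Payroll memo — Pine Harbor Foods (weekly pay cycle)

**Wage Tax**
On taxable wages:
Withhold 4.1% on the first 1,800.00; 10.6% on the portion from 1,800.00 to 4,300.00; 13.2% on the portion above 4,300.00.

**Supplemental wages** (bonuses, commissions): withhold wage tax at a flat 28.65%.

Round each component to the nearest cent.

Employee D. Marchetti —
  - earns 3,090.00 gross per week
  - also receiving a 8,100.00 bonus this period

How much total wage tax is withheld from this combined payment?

Wage Tax: taxable = 3,090.00
  73.80 + 10.6% × (3,090.00 − 1,800.00) = 73.80 + 10.6% × 1,290.00 = 210.54
Supplemental (28.65% flat on bonus): 28.65% × 8,100.00 = 2,320.65
Total wage tax: 210.54 + 2,320.65 = 2,531.19

2,531.19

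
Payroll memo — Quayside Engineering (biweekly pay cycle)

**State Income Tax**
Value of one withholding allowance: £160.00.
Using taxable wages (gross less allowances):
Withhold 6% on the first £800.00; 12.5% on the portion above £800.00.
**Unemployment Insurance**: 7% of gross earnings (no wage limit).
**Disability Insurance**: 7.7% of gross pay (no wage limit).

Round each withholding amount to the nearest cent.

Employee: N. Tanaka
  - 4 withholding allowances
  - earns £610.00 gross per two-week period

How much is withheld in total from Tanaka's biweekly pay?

State Income Tax: taxable = £610.00 − 4×£160.00 = £-30.00
  Taxable ≤ 0 → £0.00
Unemployment Insurance: 7% × £610.00 = £42.70
Disability Insurance: 7.7% × £610.00 = £46.97
Total: £0.00 + £42.70 + £46.97 = £89.67

£89.67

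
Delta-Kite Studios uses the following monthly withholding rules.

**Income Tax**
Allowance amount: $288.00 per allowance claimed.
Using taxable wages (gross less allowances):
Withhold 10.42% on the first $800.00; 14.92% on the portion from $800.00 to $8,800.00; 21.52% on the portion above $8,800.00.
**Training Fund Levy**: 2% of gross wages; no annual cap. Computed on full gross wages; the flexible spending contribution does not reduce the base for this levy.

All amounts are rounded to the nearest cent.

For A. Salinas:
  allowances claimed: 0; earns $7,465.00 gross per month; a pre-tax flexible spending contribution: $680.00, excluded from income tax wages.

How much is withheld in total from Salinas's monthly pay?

Income Tax: taxable = $7,465.00 − $680.00 = $6,785.00
  $83.36 + 14.92% × ($6,785.00 − $800.00) = $83.36 + 14.92% × $5,985.00 = $976.32
Training Fund Levy: 2% × $7,465.00 = $149.30
Total: $976.32 + $149.30 = $1,125.62

$1,125.62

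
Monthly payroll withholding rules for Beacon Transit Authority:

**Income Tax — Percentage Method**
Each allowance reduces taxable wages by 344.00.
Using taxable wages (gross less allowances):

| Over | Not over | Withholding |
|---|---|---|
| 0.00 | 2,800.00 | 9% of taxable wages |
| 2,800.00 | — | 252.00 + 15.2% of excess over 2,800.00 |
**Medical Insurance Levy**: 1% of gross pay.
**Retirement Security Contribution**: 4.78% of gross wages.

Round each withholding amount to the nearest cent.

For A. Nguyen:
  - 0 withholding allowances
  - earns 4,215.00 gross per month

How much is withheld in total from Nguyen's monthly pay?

Income Tax: taxable = 4,215.00
  252.00 + 15.2% × (4,215.00 − 2,800.00) = 252.00 + 15.2% × 1,415.00 = 467.08
Medical Insurance Levy: 1% × 4,215.00 = 42.15
Retirement Security Contribution: 4.78% × 4,215.00 = 201.48
Total: 467.08 + 42.15 + 201.48 = 710.71

710.71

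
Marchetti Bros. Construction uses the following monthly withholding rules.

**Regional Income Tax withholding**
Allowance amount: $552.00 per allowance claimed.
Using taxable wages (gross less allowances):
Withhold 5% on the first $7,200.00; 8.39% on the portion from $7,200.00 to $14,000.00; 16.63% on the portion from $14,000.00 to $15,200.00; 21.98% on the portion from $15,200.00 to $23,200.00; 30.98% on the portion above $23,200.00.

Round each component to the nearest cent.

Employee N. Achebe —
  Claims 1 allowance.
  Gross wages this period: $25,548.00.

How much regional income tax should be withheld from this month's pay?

Regional Income Tax: taxable = $25,548.00 − 1×$552.00 = $24,996.00
  $2,888.48 + 30.98% × ($24,996.00 − $23,200.00) = $2,888.48 + 30.98% × $1,796.00 = $3,444.88

$3,444.88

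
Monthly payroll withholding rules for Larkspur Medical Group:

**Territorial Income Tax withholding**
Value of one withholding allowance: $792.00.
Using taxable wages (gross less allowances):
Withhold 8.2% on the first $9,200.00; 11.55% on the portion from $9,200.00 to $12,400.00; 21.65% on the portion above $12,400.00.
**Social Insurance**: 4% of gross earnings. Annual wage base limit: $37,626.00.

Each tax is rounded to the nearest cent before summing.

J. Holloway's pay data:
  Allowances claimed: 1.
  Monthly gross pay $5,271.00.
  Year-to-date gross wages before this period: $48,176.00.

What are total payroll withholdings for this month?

Territorial Income Tax: taxable = $5,271.00 − 1×$792.00 = $4,479.00
  8.2% × $4,479.00 = $367.28
Social Insurance: YTD $48,176.00 ≥ cap $37,626.00 → $0.00
Total: $367.28 + $0.00 = $367.28

$367.28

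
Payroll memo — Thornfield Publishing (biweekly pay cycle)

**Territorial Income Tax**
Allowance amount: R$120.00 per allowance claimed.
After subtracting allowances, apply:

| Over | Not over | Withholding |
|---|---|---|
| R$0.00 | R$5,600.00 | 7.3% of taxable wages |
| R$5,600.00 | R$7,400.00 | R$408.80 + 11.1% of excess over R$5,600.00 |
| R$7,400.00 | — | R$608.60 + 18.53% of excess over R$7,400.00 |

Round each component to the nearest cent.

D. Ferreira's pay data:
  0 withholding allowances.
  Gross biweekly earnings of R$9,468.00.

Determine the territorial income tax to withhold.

R$991.80

Territorial Income Tax: taxable = R$9,468.00
  R$608.60 + 18.53% × (R$9,468.00 − R$7,400.00) = R$608.60 + 18.53% × R$2,068.00 = R$991.80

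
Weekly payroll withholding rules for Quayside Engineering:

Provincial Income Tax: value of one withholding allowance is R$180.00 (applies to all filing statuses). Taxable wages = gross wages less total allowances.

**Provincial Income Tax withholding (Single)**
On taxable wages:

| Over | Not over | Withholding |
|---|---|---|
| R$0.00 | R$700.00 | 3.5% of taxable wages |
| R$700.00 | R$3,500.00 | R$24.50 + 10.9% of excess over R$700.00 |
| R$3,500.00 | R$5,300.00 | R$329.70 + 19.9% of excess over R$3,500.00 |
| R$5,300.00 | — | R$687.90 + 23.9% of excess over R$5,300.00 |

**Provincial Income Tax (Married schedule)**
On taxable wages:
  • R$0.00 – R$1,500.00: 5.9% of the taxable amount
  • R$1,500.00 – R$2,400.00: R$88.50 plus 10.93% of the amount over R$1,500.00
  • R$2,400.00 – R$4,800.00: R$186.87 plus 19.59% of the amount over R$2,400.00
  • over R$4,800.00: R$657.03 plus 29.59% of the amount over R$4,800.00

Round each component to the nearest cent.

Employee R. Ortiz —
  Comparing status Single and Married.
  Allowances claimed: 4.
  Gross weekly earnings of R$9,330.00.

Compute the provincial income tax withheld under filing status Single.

Provincial Income Tax (Single): taxable = R$9,330.00 − 4×R$180.00 = R$8,610.00
  R$687.90 + 23.9% × (R$8,610.00 − R$5,300.00) = R$687.90 + 23.9% × R$3,310.00 = R$1,478.99

R$1,478.99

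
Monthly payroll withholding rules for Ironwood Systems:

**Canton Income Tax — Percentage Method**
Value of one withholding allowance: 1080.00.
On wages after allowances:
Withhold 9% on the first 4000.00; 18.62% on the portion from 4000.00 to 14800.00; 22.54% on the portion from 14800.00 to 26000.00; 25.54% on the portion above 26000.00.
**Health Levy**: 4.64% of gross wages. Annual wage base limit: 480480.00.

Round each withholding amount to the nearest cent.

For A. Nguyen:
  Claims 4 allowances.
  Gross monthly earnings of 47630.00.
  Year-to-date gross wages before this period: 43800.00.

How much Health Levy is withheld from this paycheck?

2210.03

Health Levy: 4.64% × 47630.00 = 2210.03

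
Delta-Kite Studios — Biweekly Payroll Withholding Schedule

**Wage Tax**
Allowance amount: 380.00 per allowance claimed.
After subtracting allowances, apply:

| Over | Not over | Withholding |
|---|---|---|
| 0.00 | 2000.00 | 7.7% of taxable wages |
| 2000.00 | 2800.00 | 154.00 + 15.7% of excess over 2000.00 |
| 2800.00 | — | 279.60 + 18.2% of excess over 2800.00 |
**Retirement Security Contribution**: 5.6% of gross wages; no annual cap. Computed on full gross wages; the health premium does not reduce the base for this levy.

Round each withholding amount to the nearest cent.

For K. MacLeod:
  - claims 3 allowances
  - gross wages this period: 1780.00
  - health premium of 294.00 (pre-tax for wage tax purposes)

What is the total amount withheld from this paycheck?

126.32

Wage Tax: taxable = 1780.00 − 294.00 − 3×380.00 = 346.00
  7.7% × 346.00 = 26.64
Retirement Security Contribution: 5.6% × 1780.00 = 99.68
Total: 26.64 + 99.68 = 126.32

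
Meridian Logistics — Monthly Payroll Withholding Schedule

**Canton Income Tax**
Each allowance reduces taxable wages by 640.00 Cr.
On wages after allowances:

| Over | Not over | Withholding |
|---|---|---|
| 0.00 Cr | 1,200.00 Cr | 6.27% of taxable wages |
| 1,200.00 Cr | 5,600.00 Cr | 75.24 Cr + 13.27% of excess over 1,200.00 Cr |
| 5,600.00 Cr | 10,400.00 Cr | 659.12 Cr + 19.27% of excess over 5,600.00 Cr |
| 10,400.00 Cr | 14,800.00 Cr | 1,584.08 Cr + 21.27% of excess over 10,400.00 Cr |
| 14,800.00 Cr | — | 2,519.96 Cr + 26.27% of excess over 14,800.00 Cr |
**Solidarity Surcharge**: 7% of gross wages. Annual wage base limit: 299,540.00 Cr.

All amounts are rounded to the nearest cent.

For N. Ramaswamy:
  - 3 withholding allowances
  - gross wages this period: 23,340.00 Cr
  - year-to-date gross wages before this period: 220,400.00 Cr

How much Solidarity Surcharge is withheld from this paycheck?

1,633.80 Cr

Solidarity Surcharge: 7% × 23,340.00 Cr = 1,633.80 Cr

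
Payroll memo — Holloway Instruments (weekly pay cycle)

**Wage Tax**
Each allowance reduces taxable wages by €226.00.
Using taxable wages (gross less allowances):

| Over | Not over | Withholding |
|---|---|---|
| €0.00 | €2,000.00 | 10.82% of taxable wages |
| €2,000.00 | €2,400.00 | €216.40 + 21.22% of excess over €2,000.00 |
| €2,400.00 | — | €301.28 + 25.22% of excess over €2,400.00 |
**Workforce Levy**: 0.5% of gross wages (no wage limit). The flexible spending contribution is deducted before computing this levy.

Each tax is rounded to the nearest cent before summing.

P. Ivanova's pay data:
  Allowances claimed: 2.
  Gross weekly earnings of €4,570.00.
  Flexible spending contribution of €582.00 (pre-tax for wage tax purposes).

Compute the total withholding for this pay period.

Wage Tax: taxable = €4,570.00 − €582.00 − 2×€226.00 = €3,536.00
  €301.28 + 25.22% × (€3,536.00 − €2,400.00) = €301.28 + 25.22% × €1,136.00 = €587.78
Workforce Levy: 0.5% × €3,988.00 = €19.94
Total: €587.78 + €19.94 = €607.72

€607.72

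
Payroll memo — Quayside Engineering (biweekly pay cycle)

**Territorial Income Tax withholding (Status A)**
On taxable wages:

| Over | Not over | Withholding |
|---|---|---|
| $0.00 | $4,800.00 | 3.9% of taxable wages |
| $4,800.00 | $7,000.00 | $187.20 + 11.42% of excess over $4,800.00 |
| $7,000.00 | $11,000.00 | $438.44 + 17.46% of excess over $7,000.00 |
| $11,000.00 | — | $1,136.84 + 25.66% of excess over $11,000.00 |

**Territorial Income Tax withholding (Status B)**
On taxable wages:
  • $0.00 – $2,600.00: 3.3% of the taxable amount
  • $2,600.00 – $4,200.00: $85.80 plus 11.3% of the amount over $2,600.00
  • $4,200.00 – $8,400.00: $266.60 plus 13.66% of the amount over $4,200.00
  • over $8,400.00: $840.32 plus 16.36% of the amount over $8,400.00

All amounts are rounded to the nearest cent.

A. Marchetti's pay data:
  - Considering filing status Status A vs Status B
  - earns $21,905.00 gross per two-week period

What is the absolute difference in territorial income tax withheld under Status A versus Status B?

Territorial Income Tax (Status A): taxable = $21,905.00
  $1,136.84 + 25.66% × ($21,905.00 − $11,000.00) = $1,136.84 + 25.66% × $10,905.00 = $3,935.06
Territorial Income Tax (Status B): taxable = $21,905.00
  $840.32 + 16.36% × ($21,905.00 − $8,400.00) = $840.32 + 16.36% × $13,505.00 = $3,049.74
Difference: |$3,935.06 − $3,049.74| = $885.32 (higher under Status A)

$885.32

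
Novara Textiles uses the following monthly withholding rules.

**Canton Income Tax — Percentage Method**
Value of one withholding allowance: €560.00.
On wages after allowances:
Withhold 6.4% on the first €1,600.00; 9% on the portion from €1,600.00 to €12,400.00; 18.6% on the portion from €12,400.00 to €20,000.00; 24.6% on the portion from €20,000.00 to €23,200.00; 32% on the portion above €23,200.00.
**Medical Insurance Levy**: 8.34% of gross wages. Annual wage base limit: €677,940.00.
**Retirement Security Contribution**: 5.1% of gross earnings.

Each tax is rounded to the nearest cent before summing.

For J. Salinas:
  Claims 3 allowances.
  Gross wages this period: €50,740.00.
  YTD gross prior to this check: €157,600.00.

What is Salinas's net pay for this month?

Canton Income Tax: taxable = €50,740.00 − 3×€560.00 = €49,060.00
  €3,275.20 + 32% × (€49,060.00 − €23,200.00) = €3,275.20 + 32% × €25,860.00 = €11,550.40
Medical Insurance Levy: 8.34% × €50,740.00 = €4,231.72
Retirement Security Contribution: 5.1% × €50,740.00 = €2,587.74
Total withheld: €11,550.40 + €4,231.72 + €2,587.74 = €18,369.86
Net pay: €50,740.00 − €18,369.86 = €32,370.14

€32,370.14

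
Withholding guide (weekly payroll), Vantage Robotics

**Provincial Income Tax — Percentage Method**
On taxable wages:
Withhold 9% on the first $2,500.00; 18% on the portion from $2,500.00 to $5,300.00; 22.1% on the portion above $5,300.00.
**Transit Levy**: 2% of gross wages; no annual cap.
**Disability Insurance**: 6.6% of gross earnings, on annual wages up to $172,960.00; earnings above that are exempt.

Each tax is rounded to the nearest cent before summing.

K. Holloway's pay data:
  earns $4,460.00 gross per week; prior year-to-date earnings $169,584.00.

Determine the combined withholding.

$889.82

Provincial Income Tax: taxable = $4,460.00
  $225.00 + 18% × ($4,460.00 − $2,500.00) = $225.00 + 18% × $1,960.00 = $577.80
Transit Levy: 2% × $4,460.00 = $89.20
Disability Insurance: cap $172,960.00 − YTD $169,584.00 = $3,376.00 subject; 6.6% × $3,376.00 = $222.82
Total: $577.80 + $89.20 + $222.82 = $889.82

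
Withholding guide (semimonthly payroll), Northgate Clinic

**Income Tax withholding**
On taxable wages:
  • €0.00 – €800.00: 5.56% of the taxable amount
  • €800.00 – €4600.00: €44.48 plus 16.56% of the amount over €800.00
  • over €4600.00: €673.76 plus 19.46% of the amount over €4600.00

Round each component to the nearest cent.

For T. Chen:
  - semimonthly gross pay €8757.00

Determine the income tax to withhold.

€1482.71

Income Tax: taxable = €8757.00
  €673.76 + 19.46% × (€8757.00 − €4600.00) = €673.76 + 19.46% × €4157.00 = €1482.71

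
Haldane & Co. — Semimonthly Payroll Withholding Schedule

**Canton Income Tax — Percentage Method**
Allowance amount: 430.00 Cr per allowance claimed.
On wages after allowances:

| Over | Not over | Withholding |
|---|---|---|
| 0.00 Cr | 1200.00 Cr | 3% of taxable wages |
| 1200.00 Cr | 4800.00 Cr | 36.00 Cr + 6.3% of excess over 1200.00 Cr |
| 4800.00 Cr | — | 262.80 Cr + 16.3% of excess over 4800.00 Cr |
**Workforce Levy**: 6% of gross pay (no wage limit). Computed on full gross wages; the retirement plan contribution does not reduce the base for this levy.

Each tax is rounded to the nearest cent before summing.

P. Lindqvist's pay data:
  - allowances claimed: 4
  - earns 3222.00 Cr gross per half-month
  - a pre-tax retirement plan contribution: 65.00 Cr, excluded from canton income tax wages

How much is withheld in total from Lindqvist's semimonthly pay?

244.25 Cr

Canton Income Tax: taxable = 3222.00 Cr − 65.00 Cr − 4×430.00 Cr = 1437.00 Cr
  36.00 Cr + 6.3% × (1437.00 Cr − 1200.00 Cr) = 36.00 Cr + 6.3% × 237.00 Cr = 50.93 Cr
Workforce Levy: 6% × 3222.00 Cr = 193.32 Cr
Total: 50.93 Cr + 193.32 Cr = 244.25 Cr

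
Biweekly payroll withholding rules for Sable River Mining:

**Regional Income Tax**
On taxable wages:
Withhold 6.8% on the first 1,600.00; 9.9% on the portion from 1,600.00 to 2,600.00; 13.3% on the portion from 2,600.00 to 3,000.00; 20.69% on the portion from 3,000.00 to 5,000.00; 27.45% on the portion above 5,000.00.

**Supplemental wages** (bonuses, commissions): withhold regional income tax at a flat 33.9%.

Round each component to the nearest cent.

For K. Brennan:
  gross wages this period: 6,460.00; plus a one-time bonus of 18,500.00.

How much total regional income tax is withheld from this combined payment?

7,347.07

Regional Income Tax: taxable = 6,460.00
  674.80 + 27.45% × (6,460.00 − 5,000.00) = 674.80 + 27.45% × 1,460.00 = 1,075.57
Supplemental (33.9% flat on bonus): 33.9% × 18,500.00 = 6,271.50
Total regional income tax: 1,075.57 + 6,271.50 = 7,347.07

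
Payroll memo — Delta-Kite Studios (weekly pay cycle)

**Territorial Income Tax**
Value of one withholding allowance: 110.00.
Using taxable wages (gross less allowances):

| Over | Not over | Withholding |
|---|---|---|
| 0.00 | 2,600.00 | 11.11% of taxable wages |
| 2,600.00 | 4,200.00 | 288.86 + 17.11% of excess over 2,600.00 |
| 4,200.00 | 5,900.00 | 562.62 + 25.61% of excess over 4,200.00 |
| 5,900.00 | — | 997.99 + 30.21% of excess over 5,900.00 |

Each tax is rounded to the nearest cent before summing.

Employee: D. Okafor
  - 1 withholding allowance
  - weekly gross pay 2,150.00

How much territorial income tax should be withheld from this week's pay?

226.64

Territorial Income Tax: taxable = 2,150.00 − 1×110.00 = 2,040.00
  11.11% × 2,040.00 = 226.64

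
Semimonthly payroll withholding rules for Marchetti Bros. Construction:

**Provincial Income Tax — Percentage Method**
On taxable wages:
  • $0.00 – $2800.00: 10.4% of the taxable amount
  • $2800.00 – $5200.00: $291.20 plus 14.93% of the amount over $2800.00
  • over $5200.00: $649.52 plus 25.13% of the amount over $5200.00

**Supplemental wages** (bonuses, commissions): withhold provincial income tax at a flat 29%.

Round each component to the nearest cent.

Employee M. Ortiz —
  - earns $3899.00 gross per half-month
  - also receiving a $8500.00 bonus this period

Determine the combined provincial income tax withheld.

$2920.28

Provincial Income Tax: taxable = $3899.00
  $291.20 + 14.93% × ($3899.00 − $2800.00) = $291.20 + 14.93% × $1099.00 = $455.28
Supplemental (29% flat on bonus): 29% × $8500.00 = $2465.00
Total provincial income tax: $455.28 + $2465.00 = $2920.28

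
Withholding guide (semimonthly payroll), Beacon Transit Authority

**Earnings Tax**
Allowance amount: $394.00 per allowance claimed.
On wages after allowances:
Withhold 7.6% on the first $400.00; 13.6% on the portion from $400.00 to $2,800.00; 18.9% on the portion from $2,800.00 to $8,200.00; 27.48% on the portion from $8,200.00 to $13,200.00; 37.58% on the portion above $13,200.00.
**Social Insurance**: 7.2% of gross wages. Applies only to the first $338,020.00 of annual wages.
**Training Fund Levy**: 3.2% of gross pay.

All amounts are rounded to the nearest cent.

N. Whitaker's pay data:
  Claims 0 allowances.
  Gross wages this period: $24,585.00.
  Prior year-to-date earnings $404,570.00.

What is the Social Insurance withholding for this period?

$0.00

Social Insurance: YTD $404,570.00 ≥ cap $338,020.00 → $0.00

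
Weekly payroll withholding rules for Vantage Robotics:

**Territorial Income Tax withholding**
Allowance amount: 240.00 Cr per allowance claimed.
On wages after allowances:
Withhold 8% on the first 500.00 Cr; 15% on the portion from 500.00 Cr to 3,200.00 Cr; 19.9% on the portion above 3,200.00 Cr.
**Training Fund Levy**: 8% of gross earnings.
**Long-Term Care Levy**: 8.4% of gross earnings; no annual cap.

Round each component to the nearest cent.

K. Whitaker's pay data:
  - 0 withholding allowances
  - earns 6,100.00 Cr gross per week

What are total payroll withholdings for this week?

Territorial Income Tax: taxable = 6,100.00 Cr
  445.00 Cr + 19.9% × (6,100.00 Cr − 3,200.00 Cr) = 445.00 Cr + 19.9% × 2,900.00 Cr = 1,022.10 Cr
Training Fund Levy: 8% × 6,100.00 Cr = 488.00 Cr
Long-Term Care Levy: 8.4% × 6,100.00 Cr = 512.40 Cr
Total: 1,022.10 Cr + 488.00 Cr + 512.40 Cr = 2,022.50 Cr

2,022.50 Cr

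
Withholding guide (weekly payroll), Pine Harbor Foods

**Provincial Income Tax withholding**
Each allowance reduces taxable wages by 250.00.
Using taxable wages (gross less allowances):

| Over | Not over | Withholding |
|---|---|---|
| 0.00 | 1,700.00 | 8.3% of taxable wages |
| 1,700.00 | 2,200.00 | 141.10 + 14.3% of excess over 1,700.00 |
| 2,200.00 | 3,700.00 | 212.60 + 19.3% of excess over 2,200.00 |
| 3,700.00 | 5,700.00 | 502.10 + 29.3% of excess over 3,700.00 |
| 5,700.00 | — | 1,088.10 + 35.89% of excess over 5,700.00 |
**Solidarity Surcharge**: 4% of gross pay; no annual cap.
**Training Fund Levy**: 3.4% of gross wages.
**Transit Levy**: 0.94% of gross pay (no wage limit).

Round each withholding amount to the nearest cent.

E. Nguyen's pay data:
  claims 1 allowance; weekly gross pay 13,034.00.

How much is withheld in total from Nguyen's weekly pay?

4,717.59

Provincial Income Tax: taxable = 13,034.00 − 1×250.00 = 12,784.00
  1,088.10 + 35.89% × (12,784.00 − 5,700.00) = 1,088.10 + 35.89% × 7,084.00 = 3,630.55
Solidarity Surcharge: 4% × 13,034.00 = 521.36
Training Fund Levy: 3.4% × 13,034.00 = 443.16
Transit Levy: 0.94% × 13,034.00 = 122.52
Total: 3,630.55 + 521.36 + 443.16 + 122.52 = 4,717.59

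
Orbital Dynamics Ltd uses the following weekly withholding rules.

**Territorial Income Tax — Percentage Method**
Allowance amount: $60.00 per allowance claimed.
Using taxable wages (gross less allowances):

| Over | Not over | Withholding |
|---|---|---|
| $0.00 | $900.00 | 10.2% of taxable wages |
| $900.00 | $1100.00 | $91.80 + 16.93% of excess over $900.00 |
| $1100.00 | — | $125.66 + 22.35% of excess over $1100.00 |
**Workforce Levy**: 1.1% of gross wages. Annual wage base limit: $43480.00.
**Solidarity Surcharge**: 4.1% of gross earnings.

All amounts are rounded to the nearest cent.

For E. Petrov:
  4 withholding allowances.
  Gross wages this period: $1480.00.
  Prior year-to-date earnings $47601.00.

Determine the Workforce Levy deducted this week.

Workforce Levy: YTD $47601.00 ≥ cap $43480.00 → $0.00

$0.00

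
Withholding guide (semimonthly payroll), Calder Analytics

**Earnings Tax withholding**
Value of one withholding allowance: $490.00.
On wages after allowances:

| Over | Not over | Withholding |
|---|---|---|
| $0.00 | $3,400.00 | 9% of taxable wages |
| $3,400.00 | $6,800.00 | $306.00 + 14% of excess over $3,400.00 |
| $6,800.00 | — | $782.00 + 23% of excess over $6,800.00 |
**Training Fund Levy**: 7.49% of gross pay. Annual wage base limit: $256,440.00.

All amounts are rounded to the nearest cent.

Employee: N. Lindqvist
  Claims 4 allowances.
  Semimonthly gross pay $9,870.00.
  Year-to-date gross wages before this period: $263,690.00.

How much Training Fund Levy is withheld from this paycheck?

Training Fund Levy: YTD $263,690.00 ≥ cap $256,440.00 → $0.00

$0.00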